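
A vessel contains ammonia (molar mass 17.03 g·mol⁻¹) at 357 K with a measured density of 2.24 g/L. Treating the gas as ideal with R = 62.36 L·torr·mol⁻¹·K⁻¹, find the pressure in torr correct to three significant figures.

P ≈ 2.93e+03 torr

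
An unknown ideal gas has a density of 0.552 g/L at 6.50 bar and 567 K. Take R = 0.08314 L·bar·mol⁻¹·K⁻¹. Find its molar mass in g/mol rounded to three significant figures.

M ≈ 4.00 g/mol

ρ = PM/(RT) ⇒ M = ρRT/P = (0.552 × 0.08314 × 567.0) / 6.50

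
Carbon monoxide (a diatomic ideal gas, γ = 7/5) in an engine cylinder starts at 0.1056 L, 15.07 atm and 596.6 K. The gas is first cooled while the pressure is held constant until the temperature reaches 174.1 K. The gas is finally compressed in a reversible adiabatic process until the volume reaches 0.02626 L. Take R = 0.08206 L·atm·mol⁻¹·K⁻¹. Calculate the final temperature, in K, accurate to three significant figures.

T₃ ≈ 186 K

P constant ⇒ V ∝ T: P₂ = P₁; V₂ = V₁·(T₂/T₁) = 0.03082 L.
Adiabatic (γ = 7/5), T V^(γ−1) and P V^γ constant: T₃ = T₂·(V₂/V₃)^(γ−1) = 185.6 K; P₃ = P₂·(V₂/V₃)^γ = 18.85 atm.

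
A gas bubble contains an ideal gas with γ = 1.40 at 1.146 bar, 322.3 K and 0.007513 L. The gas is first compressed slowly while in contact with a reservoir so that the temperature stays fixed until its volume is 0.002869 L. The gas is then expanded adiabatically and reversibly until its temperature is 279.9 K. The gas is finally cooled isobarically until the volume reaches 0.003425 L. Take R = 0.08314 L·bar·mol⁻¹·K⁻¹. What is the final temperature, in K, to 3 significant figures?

T constant ⇒ Boyle's law P V = const: T₂ = T₁; P₂ = P₁·(V₁/V₂) = 3.001 bar.
Reversible adiabatic, γ = 1.40: P₃ = P₂·(T₃/T₂)^(γ/(γ−1)) = 1.832 bar; V₃ = V₂·(T₂/T₃)^(1/(γ−1)) = 0.004082 L.
Isobaric, so V/T is constant: P₄ = P₃; T₄ = T₃·(V₄/V₃) = 234.8 K.

T₄ ≈ 235 K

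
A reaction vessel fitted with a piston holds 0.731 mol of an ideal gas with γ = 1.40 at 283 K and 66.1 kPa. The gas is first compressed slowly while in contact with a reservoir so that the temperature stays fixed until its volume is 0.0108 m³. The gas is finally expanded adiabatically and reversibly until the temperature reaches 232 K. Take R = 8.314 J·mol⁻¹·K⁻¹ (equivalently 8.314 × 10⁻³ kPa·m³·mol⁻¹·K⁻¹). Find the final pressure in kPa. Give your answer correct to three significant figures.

P₃ ≈ 79.4 kPa

From PV = nRT: V₁ = nRT₁/P₁ = 0.02602 m³.
Isothermal, so P V is constant: T₂ = T₁; P₂ = P₁·(V₁/V₂) = 159.3 kPa.
Adiabatic (γ = 1.40), T V^(γ−1) and P V^γ constant: P₃ = P₂·(T₃/T₂)^(γ/(γ−1)) = 79.44 kPa; V₃ = V₂·(T₂/T₃)^(1/(γ−1)) = 0.01775 m³.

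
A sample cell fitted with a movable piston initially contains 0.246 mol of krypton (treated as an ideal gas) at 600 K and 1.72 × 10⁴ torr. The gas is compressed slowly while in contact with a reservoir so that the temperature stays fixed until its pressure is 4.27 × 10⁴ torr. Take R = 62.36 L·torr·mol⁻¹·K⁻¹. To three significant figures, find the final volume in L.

From PV = nRT: V₁ = nRT₁/P₁ = 0.5351 L.
Isothermal, so P V is constant: T₂ = T₁; V₂ = V₁·(P₁/P₂) = 0.2156 L.

V₂ ≈ 0.216 L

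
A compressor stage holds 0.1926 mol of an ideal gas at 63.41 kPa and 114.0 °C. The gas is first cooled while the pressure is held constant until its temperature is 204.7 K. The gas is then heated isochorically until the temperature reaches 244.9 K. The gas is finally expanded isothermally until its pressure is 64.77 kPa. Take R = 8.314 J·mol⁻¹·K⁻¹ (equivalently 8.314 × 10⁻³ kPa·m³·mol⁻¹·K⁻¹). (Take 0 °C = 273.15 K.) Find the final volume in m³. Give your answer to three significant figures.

Convert: T₁ = 387.1 K.
From PV = nRT: V₁ = nRT₁/P₁ = 0.009777 m³.
P constant ⇒ V ∝ T: P₂ = P₁; V₂ = V₁·(T₂/T₁) = 0.005169 m³.
Isochoric, so P/T is constant: V₃ = V₂; P₃ = P₂·(T₃/T₂) = 75.86 kPa.
Isothermal, so P V is constant: T₄ = T₃; V₄ = V₃·(P₃/P₄) = 0.006055 m³.

V₄ ≈ 0.00605 m³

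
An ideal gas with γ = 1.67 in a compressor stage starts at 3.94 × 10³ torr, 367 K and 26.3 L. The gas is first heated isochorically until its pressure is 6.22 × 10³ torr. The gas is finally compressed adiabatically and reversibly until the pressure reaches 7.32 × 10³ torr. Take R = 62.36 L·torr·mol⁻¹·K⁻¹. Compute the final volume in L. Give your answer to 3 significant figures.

V₃ ≈ 23.9 L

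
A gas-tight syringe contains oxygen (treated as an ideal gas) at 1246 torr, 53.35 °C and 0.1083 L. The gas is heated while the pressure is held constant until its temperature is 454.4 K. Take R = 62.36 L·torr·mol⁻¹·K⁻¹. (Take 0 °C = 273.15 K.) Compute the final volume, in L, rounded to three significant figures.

V₂ ≈ 0.151 L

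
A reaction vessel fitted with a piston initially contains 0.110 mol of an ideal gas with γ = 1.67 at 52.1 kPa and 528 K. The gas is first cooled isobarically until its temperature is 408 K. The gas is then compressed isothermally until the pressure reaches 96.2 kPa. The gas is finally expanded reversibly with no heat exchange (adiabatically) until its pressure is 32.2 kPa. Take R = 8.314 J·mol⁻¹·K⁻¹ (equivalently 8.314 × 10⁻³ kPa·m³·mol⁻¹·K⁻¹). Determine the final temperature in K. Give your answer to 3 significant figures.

From PV = nRT: V₁ = nRT₁/P₁ = 0.009268 m³.
Isobaric, so V/T is constant: P₂ = P₁; V₂ = V₁·(T₂/T₁) = 0.007162 m³.
Isothermal, so P V is constant: T₃ = T₂; V₃ = V₂·(P₂/P₃) = 0.003879 m³.
Reversible adiabatic, γ = 1.67: T₄ = T₃·(P₄/P₃)^((γ−1)/γ) = 263.0 K; V₄ = V₃·(P₃/P₄)^(1/γ) = 0.007470 m³.

T₄ ≈ 263 K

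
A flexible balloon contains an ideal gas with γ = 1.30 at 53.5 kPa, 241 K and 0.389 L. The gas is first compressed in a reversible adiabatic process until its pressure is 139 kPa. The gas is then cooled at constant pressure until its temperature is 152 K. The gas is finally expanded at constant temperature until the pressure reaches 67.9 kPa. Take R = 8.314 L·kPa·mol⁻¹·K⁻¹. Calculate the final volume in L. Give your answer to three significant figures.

V₄ ≈ 0.193 L

Adiabatic (γ = 1.30), T V^(γ−1) and P V^γ constant: T₂ = T₁·(P₂/P₁)^((γ−1)/γ) = 300.4 K; V₂ = V₁·(P₁/P₂)^(1/γ) = 0.1866 L.
P constant ⇒ V ∝ T: P₃ = P₂; V₃ = V₂·(T₃/T₂) = 0.09443 L.
Isothermal, so P V is constant: T₄ = T₃; V₄ = V₃·(P₃/P₄) = 0.1933 L.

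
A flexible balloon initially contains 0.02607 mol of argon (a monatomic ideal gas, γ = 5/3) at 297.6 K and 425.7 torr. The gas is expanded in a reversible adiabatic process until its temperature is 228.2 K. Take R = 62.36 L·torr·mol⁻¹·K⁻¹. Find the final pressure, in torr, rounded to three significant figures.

P₂ ≈ 219 torr

From PV = nRT: V₁ = nRT₁/P₁ = 1.137 L.
Reversible adiabatic, γ = 5/3: P₂ = P₁·(T₂/T₁)^(γ/(γ−1)) = 219.2 torr; V₂ = V₁·(T₁/T₂)^(1/(γ−1)) = 1.693 L.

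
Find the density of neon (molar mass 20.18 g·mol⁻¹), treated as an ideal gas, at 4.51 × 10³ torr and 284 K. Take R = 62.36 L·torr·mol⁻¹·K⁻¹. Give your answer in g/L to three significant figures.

ρ ≈ 5.14 g/L

ρ = PM/(RT) = (4.51e+03 × 20.18) / (62.36 × 284.0)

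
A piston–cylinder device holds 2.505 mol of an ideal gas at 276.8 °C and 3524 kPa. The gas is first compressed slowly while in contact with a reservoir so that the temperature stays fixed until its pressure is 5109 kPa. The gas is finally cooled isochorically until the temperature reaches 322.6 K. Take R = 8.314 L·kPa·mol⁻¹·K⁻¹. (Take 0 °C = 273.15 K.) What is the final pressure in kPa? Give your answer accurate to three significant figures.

P₃ ≈ 3.00e+03 kPa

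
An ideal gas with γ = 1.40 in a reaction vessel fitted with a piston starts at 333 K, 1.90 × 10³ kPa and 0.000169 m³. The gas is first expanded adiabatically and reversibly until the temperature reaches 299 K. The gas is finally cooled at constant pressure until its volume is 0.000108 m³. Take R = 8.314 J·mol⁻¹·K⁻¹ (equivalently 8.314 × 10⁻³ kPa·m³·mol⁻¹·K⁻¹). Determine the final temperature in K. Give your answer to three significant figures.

T₃ ≈ 146 K

Adiabatic (γ = 1.40), T V^(γ−1) and P V^γ constant: P₂ = P₁·(T₂/T₁)^(γ/(γ−1)) = 1303 kPa; V₂ = V₁·(T₁/T₂)^(1/(γ−1)) = 0.0002212 m³.
P constant ⇒ V ∝ T: P₃ = P₂; T₃ = T₂·(V₃/V₂) = 146.0 K.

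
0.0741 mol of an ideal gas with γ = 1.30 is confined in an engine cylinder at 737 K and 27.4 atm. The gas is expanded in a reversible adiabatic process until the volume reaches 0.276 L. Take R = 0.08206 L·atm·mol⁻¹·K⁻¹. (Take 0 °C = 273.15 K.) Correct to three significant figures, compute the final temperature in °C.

From PV = nRT: V₁ = nRT₁/P₁ = 0.1636 L.
Reversible adiabatic, γ = 1.30: T₂ = T₁·(V₁/V₂)^(γ−1) = 629.9 K; P₂ = P₁·(V₁/V₂)^γ = 13.88 atm.

T₂ ≈ 357 °C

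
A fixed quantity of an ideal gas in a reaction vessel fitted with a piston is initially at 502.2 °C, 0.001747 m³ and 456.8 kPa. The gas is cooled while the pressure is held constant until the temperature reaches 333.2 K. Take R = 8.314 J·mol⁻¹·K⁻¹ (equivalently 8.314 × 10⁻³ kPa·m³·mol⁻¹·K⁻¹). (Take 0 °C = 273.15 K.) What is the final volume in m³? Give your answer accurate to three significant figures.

V₂ ≈ 0.000751 m³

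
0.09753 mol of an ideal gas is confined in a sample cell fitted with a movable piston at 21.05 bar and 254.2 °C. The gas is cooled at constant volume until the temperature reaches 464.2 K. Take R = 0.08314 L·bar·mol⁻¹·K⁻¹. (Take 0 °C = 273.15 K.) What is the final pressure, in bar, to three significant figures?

P₂ ≈ 18.5 bar

Convert: T₁ = 527.3 K.
From PV = nRT: V₁ = nRT₁/P₁ = 0.2031 L.
Isochoric, so P/T is constant: V₂ = V₁; P₂ = P₁·(T₂/T₁) = 18.53 bar.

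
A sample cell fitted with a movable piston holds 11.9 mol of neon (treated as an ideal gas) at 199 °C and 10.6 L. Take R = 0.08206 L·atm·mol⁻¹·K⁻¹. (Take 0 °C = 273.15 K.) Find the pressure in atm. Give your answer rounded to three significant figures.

P ≈ 43.5 atm

Convert: T = 472.15 K.
PV = nRT ⇒ P = nRT/V = (11.9 × 0.08206 × 472.15) / 10.6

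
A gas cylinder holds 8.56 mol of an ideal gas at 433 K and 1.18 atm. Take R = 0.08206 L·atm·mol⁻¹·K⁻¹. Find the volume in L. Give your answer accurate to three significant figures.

V ≈ 258 L

PV = nRT ⇒ V = nRT/P = (8.56 × 0.08206 × 433) / 1.18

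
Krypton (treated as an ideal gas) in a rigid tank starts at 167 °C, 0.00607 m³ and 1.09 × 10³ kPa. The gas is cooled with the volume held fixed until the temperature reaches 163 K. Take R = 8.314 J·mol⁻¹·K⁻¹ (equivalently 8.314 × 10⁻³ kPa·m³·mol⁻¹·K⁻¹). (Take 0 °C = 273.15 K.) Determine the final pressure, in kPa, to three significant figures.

P₂ ≈ 404 kPa

Convert: T₁ = 440.1 K.
V constant ⇒ P ∝ T: V₂ = V₁; P₂ = P₁·(T₂/T₁) = 403.7 kPa.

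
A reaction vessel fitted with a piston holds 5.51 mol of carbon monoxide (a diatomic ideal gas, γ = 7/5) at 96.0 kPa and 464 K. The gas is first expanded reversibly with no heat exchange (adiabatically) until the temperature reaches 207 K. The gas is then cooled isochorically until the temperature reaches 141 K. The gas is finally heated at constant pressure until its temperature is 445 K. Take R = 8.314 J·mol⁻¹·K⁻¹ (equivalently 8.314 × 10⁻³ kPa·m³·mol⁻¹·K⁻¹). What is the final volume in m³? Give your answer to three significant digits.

From PV = nRT: V₁ = nRT₁/P₁ = 0.2214 m³.
Reversible adiabatic, γ = 7/5: P₂ = P₁·(T₂/T₁)^(γ/(γ−1)) = 5.693 kPa; V₂ = V₁·(T₁/T₂)^(1/(γ−1)) = 1.666 m³.
V constant ⇒ P ∝ T: V₃ = V₂; P₃ = P₂·(T₃/T₂) = 3.878 kPa.
P constant ⇒ V ∝ T: P₄ = P₃; V₄ = V₃·(T₄/T₃) = 5.257 m³.

V₄ ≈ 5.26 m³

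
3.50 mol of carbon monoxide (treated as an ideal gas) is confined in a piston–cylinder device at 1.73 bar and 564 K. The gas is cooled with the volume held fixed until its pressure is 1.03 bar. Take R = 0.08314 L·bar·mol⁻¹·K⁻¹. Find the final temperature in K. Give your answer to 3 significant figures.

T₂ ≈ 336 K

From PV = nRT: V₁ = nRT₁/P₁ = 94.87 L.
V constant ⇒ P ∝ T: V₂ = V₁; T₂ = T₁·(P₂/P₁) = 335.8 K.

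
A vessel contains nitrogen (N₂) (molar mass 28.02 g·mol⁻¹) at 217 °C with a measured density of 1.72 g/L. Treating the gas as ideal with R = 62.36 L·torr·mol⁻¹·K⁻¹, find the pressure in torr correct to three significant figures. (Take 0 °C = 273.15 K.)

P ≈ 1.88e+03 torr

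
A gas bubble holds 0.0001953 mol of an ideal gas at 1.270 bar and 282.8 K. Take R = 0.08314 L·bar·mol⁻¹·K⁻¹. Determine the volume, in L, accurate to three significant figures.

V ≈ 0.00362 L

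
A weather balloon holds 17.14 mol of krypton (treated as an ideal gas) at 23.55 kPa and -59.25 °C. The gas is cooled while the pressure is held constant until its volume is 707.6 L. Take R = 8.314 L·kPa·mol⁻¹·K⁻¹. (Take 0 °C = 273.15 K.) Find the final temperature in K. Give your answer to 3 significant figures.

T₂ ≈ 117 K

Convert: T₁ = 213.9 K.
From PV = nRT: V₁ = nRT₁/P₁ = 1294 L.
P constant ⇒ V ∝ T: P₂ = P₁; T₂ = T₁·(V₂/V₁) = 116.9 K.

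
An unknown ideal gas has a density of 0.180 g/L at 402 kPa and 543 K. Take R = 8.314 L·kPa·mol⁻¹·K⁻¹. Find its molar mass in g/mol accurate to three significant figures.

ρ = PM/(RT) ⇒ M = ρRT/P = (0.180 × 8.314 × 543.0) / 402

M ≈ 2.02 g/mol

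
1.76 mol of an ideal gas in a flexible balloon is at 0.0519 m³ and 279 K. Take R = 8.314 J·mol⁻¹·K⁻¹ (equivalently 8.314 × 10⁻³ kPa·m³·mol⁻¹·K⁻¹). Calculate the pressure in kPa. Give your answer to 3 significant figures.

P ≈ 78.7 kPa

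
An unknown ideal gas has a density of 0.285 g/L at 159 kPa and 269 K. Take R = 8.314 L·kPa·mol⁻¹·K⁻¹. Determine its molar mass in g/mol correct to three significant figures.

ρ = PM/(RT) ⇒ M = ρRT/P = (0.285 × 8.314 × 269.0) / 159

M ≈ 4.01 g/mol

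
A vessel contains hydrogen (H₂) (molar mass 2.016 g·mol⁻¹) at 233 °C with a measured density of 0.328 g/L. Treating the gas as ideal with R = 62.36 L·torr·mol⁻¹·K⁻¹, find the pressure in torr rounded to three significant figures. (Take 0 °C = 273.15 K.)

ρ = PM/(RT) ⇒ P = ρRT/M = (0.328 × 62.36 × 506.1) / 2.016

P ≈ 5.14e+03 torr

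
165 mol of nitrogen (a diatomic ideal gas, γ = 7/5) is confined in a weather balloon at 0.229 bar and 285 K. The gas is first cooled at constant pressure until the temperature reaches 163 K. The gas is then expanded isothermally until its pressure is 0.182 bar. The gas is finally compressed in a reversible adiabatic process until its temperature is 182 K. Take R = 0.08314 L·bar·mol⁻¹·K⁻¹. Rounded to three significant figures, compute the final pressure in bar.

From PV = nRT: V₁ = nRT₁/P₁ = 1.707e+04 L.
Isobaric, so V/T is constant: P₂ = P₁; V₂ = V₁·(T₂/T₁) = 9764 L.
Isothermal, so P V is constant: T₃ = T₂; V₃ = V₂·(P₂/P₃) = 1.229e+04 L.
Reversible adiabatic, γ = 7/5: P₄ = P₃·(T₄/T₃)^(γ/(γ−1)) = 0.2677 bar; V₄ = V₃·(T₃/T₄)^(1/(γ−1)) = 9326 L.

P₄ ≈ 0.268 bar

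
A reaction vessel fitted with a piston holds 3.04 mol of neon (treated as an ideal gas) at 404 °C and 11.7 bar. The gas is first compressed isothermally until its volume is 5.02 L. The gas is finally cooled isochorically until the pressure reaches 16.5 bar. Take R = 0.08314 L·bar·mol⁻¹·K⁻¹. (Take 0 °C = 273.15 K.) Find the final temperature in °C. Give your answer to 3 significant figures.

T₃ ≈ 54.6 °C

Convert: T₁ = 677.1 K.
From PV = nRT: V₁ = nRT₁/P₁ = 14.63 L.
Isothermal, so P V is constant: T₂ = T₁; P₂ = P₁·(V₁/V₂) = 34.09 bar.
V constant ⇒ P ∝ T: V₃ = V₂; T₃ = T₂·(P₃/P₂) = 327.7 K.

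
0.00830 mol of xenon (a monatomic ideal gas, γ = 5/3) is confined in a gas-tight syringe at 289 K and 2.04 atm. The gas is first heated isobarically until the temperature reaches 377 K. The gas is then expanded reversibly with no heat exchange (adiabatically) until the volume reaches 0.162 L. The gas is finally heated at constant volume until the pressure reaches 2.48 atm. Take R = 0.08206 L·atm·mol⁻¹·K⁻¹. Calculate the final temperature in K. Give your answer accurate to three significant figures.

From PV = nRT: V₁ = nRT₁/P₁ = 0.09649 L.
Isobaric, so V/T is constant: P₂ = P₁; V₂ = V₁·(T₂/T₁) = 0.1259 L.
Adiabatic (γ = 5/3), T V^(γ−1) and P V^γ constant: T₃ = T₂·(V₂/V₃)^(γ−1) = 318.6 K; P₃ = P₂·(V₂/V₃)^γ = 1.340 atm.
Isochoric, so P/T is constant: V₄ = V₃; T₄ = T₃·(P₄/P₃) = 589.9 K.

T₄ ≈ 590 K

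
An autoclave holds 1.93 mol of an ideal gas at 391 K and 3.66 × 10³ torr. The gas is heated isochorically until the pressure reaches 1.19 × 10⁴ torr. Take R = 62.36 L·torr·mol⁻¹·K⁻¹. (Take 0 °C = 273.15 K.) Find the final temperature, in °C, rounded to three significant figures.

From PV = nRT: V₁ = nRT₁/P₁ = 12.86 L.
V constant ⇒ P ∝ T: V₂ = V₁; T₂ = T₁·(P₂/P₁) = 1271 K.

T₂ ≈ 998 °C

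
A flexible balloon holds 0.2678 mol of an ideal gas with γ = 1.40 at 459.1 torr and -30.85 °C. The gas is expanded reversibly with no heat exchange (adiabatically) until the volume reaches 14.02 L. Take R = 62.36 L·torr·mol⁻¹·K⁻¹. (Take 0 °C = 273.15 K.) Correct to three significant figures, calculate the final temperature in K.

Convert: T₁ = 242.3 K.
From PV = nRT: V₁ = nRT₁/P₁ = 8.814 L.
Reversible adiabatic, γ = 1.40: T₂ = T₁·(V₁/V₂)^(γ−1) = 201.2 K; P₂ = P₁·(V₁/V₂)^γ = 239.7 torr.

T₂ ≈ 201 K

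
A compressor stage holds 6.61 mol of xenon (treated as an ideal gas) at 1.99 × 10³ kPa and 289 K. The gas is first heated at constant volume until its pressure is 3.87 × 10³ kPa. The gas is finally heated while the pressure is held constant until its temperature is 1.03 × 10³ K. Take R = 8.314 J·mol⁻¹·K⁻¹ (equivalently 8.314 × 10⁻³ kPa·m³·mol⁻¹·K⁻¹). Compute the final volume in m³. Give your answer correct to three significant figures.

V₃ ≈ 0.0146 m³

From PV = nRT: V₁ = nRT₁/P₁ = 0.007981 m³.
Isochoric, so P/T is constant: V₂ = V₁; T₂ = T₁·(P₂/P₁) = 562.0 K.
P constant ⇒ V ∝ T: P₃ = P₂; V₃ = V₂·(T₃/T₂) = 0.01463 m³.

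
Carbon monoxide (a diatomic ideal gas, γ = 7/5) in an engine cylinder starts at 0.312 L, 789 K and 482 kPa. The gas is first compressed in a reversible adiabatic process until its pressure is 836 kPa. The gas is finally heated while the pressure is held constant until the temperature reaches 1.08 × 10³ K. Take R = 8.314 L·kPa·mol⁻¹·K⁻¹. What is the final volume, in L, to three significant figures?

V₃ ≈ 0.246 L

Adiabatic (γ = 7/5), T V^(γ−1) and P V^γ constant: T₂ = T₁·(P₂/P₁)^((γ−1)/γ) = 923.4 K; V₂ = V₁·(P₁/P₂)^(1/γ) = 0.2105 L.
P constant ⇒ V ∝ T: P₃ = P₂; V₃ = V₂·(T₃/T₂) = 0.2462 L.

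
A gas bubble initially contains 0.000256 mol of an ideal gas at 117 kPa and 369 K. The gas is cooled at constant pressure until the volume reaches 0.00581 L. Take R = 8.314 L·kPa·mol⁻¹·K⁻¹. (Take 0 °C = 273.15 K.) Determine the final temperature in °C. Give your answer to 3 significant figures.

T₂ ≈ 46.2 °C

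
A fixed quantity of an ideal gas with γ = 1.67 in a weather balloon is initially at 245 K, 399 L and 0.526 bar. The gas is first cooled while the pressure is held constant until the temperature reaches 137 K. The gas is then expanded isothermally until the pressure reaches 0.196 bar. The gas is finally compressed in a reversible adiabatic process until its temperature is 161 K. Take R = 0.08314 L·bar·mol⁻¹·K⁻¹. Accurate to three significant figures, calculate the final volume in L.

Isobaric, so V/T is constant: P₂ = P₁; V₂ = V₁·(T₂/T₁) = 223.1 L.
T constant ⇒ Boyle's law P V = const: T₃ = T₂; V₃ = V₂·(P₂/P₃) = 598.8 L.
Adiabatic (γ = 1.67), T V^(γ−1) and P V^γ constant: P₄ = P₃·(T₄/T₃)^(γ/(γ−1)) = 0.2931 bar; V₄ = V₃·(T₃/T₄)^(1/(γ−1)) = 470.6 L.

V₄ ≈ 471 L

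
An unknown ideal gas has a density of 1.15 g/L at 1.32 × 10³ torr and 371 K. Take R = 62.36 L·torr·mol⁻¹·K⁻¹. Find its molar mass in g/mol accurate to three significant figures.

ρ = PM/(RT) ⇒ M = ρRT/P = (1.15 × 62.36 × 371.0) / 1.32e+03

M ≈ 20.2 g/mol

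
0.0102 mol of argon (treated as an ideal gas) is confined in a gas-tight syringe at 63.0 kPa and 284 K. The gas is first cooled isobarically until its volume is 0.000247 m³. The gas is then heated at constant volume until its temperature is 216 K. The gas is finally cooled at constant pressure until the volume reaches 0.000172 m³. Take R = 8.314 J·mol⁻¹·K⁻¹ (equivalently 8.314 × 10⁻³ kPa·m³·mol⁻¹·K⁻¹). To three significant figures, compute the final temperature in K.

T₄ ≈ 150 K

From PV = nRT: V₁ = nRT₁/P₁ = 0.0003823 m³.
Isobaric, so V/T is constant: P₂ = P₁; T₂ = T₁·(V₂/V₁) = 183.5 K.
V constant ⇒ P ∝ T: V₃ = V₂; P₃ = P₂·(T₃/T₂) = 74.16 kPa.
P constant ⇒ V ∝ T: P₄ = P₃; T₄ = T₃·(V₄/V₃) = 150.4 K.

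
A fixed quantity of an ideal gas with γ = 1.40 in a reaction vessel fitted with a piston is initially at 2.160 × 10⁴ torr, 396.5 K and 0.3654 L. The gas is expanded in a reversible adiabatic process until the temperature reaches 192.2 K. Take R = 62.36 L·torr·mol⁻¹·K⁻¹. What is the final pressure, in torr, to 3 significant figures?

Adiabatic (γ = 1.40), T V^(γ−1) and P V^γ constant: P₂ = P₁·(T₂/T₁)^(γ/(γ−1)) = 1713 torr; V₂ = V₁·(T₁/T₂)^(1/(γ−1)) = 2.234 L.

P₂ ≈ 1.71e+03 torr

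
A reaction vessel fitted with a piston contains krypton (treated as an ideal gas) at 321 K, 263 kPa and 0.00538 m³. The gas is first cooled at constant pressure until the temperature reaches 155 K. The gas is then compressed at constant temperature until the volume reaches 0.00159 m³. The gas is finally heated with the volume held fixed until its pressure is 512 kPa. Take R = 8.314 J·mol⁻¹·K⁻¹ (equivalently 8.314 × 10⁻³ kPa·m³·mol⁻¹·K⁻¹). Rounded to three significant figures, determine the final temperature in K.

T₄ ≈ 185 K

Isobaric, so V/T is constant: P₂ = P₁; V₂ = V₁·(T₂/T₁) = 0.002598 m³.
Isothermal, so P V is constant: T₃ = T₂; P₃ = P₂·(V₂/V₃) = 429.7 kPa.
V constant ⇒ P ∝ T: V₄ = V₃; T₄ = T₃·(P₄/P₃) = 184.7 K.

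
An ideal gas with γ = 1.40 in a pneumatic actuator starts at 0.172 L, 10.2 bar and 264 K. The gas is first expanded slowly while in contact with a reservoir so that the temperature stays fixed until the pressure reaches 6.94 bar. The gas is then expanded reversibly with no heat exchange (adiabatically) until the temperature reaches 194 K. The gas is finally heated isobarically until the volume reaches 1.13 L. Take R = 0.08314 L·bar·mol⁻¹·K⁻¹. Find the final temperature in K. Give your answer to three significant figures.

T constant ⇒ Boyle's law P V = const: T₂ = T₁; V₂ = V₁·(P₁/P₂) = 0.2528 L.
Adiabatic (γ = 1.40), T V^(γ−1) and P V^γ constant: P₃ = P₂·(T₃/T₂)^(γ/(γ−1)) = 2.361 bar; V₃ = V₂·(T₂/T₃)^(1/(γ−1)) = 0.5461 L.
Isobaric, so V/T is constant: P₄ = P₃; T₄ = T₃·(V₄/V₃) = 401.4 K.

T₄ ≈ 401 K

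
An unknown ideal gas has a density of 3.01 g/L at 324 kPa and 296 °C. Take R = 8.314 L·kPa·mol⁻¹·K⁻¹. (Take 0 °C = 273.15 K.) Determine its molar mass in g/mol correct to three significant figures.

ρ = PM/(RT) ⇒ M = ρRT/P = (3.01 × 8.314 × 569.1) / 324

M ≈ 44.0 g/mol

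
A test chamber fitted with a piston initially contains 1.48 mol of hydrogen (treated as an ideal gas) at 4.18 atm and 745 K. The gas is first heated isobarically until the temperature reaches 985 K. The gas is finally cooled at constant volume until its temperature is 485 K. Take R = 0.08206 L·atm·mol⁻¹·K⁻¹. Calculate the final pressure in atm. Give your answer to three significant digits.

P₃ ≈ 2.06 atm

From PV = nRT: V₁ = nRT₁/P₁ = 21.65 L.
P constant ⇒ V ∝ T: P₂ = P₁; V₂ = V₁·(T₂/T₁) = 28.62 L.
V constant ⇒ P ∝ T: V₃ = V₂; P₃ = P₂·(T₃/T₂) = 2.058 atm.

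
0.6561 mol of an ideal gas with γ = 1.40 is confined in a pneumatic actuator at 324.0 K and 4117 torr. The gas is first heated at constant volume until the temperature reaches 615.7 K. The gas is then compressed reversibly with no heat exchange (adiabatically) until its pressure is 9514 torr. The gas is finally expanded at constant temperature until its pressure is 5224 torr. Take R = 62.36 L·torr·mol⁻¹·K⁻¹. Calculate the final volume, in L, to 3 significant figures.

From PV = nRT: V₁ = nRT₁/P₁ = 3.220 L.
Isochoric, so P/T is constant: V₂ = V₁; P₂ = P₁·(T₂/T₁) = 7824 torr.
Reversible adiabatic, γ = 1.40: T₃ = T₂·(P₃/P₂)^((γ−1)/γ) = 651.1 K; V₃ = V₂·(P₂/P₃)^(1/γ) = 2.800 L.
T constant ⇒ Boyle's law P V = const: T₄ = T₃; V₄ = V₃·(P₃/P₄) = 5.099 L.

V₄ ≈ 5.10 L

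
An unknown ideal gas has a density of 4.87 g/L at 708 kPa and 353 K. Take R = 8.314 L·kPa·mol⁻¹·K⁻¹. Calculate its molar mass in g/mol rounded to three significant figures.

M ≈ 20.2 g/mol

ρ = PM/(RT) ⇒ M = ρRT/P = (4.87 × 8.314 × 353.0) / 708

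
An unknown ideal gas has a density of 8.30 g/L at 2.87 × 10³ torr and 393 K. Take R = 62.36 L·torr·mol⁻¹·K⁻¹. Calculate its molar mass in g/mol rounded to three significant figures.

M ≈ 70.9 g/mol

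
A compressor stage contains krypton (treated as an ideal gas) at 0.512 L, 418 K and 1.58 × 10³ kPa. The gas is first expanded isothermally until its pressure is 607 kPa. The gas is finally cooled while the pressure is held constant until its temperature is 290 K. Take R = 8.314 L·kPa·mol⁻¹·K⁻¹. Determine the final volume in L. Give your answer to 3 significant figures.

Isothermal, so P V is constant: T₂ = T₁; V₂ = V₁·(P₁/P₂) = 1.333 L.
Isobaric, so V/T is constant: P₃ = P₂; V₃ = V₂·(T₃/T₂) = 0.9246 L.

V₃ ≈ 0.925 L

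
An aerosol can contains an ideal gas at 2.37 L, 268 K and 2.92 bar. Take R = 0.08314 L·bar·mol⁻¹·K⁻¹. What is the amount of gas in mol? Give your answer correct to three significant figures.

n ≈ 0.311 mol

PV = nRT ⇒ n = PV/(RT) = (2.92 × 2.37) / (0.08314 × 268)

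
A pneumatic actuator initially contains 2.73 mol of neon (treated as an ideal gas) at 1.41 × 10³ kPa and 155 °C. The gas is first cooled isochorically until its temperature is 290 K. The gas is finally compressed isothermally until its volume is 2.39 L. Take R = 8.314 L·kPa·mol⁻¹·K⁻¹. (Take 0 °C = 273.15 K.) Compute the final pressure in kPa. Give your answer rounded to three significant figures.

Convert: T₁ = 428.1 K.
From PV = nRT: V₁ = nRT₁/P₁ = 6.892 L.
Isochoric, so P/T is constant: V₂ = V₁; P₂ = P₁·(T₂/T₁) = 955.0 kPa.
T constant ⇒ Boyle's law P V = const: T₃ = T₂; P₃ = P₂·(V₂/V₃) = 2754 kPa.

P₃ ≈ 2.75e+03 kPa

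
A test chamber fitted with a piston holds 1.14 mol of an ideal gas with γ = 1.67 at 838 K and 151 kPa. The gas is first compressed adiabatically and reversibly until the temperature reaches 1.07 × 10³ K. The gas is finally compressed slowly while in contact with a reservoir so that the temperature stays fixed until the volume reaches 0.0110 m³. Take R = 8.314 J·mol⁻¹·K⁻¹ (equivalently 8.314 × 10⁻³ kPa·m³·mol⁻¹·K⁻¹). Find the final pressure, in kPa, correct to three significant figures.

P₃ ≈ 922 kPa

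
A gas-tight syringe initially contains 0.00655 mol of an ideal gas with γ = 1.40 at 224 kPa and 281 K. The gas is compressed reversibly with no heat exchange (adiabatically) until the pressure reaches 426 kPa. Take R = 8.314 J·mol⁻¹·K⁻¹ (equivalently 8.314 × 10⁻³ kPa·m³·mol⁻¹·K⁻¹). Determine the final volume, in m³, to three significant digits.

V₂ ≈ 4.32e-05 m³

From PV = nRT: V₁ = nRT₁/P₁ = 6.831e-05 m³.
Adiabatic (γ = 1.40), T V^(γ−1) and P V^γ constant: T₂ = T₁·(P₂/P₁)^((γ−1)/γ) = 337.7 K; V₂ = V₁·(P₁/P₂)^(1/γ) = 4.316e-05 m³.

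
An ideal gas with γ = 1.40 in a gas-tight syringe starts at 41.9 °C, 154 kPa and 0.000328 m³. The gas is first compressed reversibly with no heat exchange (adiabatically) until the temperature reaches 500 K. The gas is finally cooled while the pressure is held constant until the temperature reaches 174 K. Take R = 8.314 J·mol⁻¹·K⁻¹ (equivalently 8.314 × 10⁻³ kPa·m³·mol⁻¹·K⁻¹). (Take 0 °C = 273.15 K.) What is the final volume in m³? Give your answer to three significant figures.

V₃ ≈ 3.60e-05 m³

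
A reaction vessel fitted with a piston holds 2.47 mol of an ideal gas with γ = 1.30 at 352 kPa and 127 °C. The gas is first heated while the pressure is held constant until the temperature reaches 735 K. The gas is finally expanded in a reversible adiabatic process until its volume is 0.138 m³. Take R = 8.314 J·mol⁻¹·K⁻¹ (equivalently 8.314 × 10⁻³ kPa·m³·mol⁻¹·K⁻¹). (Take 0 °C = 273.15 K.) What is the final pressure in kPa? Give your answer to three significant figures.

P₃ ≈ 77.0 kPa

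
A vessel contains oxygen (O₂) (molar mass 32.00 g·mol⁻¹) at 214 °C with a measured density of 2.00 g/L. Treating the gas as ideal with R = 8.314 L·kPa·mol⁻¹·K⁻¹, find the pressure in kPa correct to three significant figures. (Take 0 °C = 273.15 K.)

P ≈ 253 kPa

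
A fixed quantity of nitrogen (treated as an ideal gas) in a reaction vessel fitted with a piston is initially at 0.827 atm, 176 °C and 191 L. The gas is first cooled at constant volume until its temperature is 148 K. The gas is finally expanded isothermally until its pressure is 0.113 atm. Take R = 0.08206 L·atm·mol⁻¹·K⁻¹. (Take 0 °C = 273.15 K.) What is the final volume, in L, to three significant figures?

V₃ ≈ 461 L

Convert: T₁ = 449.1 K.
Isochoric, so P/T is constant: V₂ = V₁; P₂ = P₁·(T₂/T₁) = 0.2725 atm.
T constant ⇒ Boyle's law P V = const: T₃ = T₂; V₃ = V₂·(P₂/P₃) = 460.6 L.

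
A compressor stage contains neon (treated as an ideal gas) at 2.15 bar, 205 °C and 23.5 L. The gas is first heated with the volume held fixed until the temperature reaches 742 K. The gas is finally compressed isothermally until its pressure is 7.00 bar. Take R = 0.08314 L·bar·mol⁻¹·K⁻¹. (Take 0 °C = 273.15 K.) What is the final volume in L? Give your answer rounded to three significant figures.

Convert: T₁ = 478.1 K.
Isochoric, so P/T is constant: V₂ = V₁; P₂ = P₁·(T₂/T₁) = 3.336 bar.
Isothermal, so P V is constant: T₃ = T₂; V₃ = V₂·(P₂/P₃) = 11.20 L.

V₃ ≈ 11.2 L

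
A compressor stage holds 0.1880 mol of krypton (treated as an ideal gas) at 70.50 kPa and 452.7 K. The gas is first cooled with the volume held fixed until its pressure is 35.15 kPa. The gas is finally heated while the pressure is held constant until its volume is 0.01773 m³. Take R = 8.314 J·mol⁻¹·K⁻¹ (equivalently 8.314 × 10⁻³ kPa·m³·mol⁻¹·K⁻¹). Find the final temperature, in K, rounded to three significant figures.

T₃ ≈ 399 K

From PV = nRT: V₁ = nRT₁/P₁ = 0.01004 m³.
Isochoric, so P/T is constant: V₂ = V₁; T₂ = T₁·(P₂/P₁) = 225.7 K.
Isobaric, so V/T is constant: P₃ = P₂; T₃ = T₂·(V₃/V₂) = 398.7 K.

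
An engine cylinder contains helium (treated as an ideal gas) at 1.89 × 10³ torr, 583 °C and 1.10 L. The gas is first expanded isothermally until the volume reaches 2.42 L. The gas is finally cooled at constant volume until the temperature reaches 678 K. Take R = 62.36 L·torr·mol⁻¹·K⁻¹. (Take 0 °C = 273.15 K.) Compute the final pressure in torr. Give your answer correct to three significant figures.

Convert: T₁ = 856.1 K.
T constant ⇒ Boyle's law P V = const: T₂ = T₁; P₂ = P₁·(V₁/V₂) = 859.1 torr.
V constant ⇒ P ∝ T: V₃ = V₂; P₃ = P₂·(T₃/T₂) = 680.3 torr.

P₃ ≈ 680 torr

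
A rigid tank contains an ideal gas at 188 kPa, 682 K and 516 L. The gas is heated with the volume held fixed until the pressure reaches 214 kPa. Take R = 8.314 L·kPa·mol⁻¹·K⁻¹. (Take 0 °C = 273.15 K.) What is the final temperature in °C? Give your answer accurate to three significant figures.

T₂ ≈ 503 °C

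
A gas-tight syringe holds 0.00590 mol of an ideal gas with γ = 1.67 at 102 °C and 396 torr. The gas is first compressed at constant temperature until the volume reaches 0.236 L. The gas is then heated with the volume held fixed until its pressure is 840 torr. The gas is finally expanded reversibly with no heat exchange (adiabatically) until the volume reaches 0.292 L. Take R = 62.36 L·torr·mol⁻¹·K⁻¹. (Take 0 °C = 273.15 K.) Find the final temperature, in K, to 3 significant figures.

T₄ ≈ 467 K

Convert: T₁ = 375.1 K.
From PV = nRT: V₁ = nRT₁/P₁ = 0.3486 L.
Isothermal, so P V is constant: T₂ = T₁; P₂ = P₁·(V₁/V₂) = 584.9 torr.
V constant ⇒ P ∝ T: V₃ = V₂; T₃ = T₂·(P₃/P₂) = 538.8 K.
Reversible adiabatic, γ = 1.67: T₄ = T₃·(V₃/V₄)^(γ−1) = 467.2 K; P₄ = P₃·(V₃/V₄)^γ = 588.6 torr.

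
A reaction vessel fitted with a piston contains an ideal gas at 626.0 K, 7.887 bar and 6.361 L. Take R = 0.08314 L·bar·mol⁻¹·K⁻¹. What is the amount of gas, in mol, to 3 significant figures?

PV = nRT ⇒ n = PV/(RT) = (7.887 × 6.361) / (0.08314 × 626.0)

n ≈ 0.964 mol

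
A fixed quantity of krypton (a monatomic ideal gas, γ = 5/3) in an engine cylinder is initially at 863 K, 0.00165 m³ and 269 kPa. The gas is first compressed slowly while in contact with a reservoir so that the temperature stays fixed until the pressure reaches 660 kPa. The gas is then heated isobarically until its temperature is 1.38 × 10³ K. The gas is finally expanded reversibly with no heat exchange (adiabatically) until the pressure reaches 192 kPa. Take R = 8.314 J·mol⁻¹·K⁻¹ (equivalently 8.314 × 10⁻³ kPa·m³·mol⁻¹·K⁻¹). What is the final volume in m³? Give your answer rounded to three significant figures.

V₄ ≈ 0.00226 m³

T constant ⇒ Boyle's law P V = const: T₂ = T₁; V₂ = V₁·(P₁/P₂) = 0.0006725 m³.
P constant ⇒ V ∝ T: P₃ = P₂; V₃ = V₂·(T₃/T₂) = 0.001075 m³.
Adiabatic (γ = 5/3), T V^(γ−1) and P V^γ constant: T₄ = T₃·(P₄/P₃)^((γ−1)/γ) = 842.1 K; V₄ = V₃·(P₃/P₄)^(1/γ) = 0.002256 m³.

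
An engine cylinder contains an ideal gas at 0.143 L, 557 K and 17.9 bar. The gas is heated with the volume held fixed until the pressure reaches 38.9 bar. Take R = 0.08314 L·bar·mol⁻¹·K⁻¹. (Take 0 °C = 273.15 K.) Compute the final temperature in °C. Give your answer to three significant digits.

V constant ⇒ P ∝ T: V₂ = V₁; T₂ = T₁·(P₂/P₁) = 1210 K.

T₂ ≈ 937 °C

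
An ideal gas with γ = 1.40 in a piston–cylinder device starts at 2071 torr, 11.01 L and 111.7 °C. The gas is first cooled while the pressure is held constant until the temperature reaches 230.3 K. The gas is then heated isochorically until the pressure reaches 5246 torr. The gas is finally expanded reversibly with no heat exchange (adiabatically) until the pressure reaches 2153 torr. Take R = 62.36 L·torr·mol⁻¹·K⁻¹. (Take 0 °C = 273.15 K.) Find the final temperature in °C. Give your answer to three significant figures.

T₄ ≈ 179 °C

Convert: T₁ = 384.8 K.
Isobaric, so V/T is constant: P₂ = P₁; V₂ = V₁·(T₂/T₁) = 6.589 L.
V constant ⇒ P ∝ T: V₃ = V₂; T₃ = T₂·(P₃/P₂) = 583.4 K.
Reversible adiabatic, γ = 1.40: T₄ = T₃·(P₄/P₃)^((γ−1)/γ) = 452.3 K; V₄ = V₃·(P₃/P₄)^(1/γ) = 12.45 L.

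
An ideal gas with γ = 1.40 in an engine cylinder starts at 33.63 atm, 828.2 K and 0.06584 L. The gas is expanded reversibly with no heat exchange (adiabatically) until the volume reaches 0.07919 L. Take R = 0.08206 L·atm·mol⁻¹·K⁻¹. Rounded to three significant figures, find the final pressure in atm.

Reversible adiabatic, γ = 1.40: T₂ = T₁·(V₁/V₂)^(γ−1) = 769.2 K; P₂ = P₁·(V₁/V₂)^γ = 25.97 atm.

P₂ ≈ 26.0 atm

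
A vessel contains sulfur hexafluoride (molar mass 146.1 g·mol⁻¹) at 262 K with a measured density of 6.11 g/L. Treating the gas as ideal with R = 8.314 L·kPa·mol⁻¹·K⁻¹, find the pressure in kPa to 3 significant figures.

P ≈ 91.1 kPa

ρ = PM/(RT) ⇒ P = ρRT/M = (6.11 × 8.314 × 262.0) / 146.1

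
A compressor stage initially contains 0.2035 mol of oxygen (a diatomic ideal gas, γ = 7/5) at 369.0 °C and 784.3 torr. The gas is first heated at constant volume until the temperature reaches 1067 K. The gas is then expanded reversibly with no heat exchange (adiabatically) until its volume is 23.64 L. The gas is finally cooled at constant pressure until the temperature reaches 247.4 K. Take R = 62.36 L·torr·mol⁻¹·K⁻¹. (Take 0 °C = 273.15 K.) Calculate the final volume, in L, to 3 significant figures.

Convert: T₁ = 642.1 K.
From PV = nRT: V₁ = nRT₁/P₁ = 10.39 L.
Isochoric, so P/T is constant: V₂ = V₁; P₂ = P₁·(T₂/T₁) = 1303 torr.
Reversible adiabatic, γ = 7/5: T₃ = T₂·(V₂/V₃)^(γ−1) = 768.0 K; P₃ = P₂·(V₂/V₃)^γ = 412.3 torr.
Isobaric, so V/T is constant: P₄ = P₃; V₄ = V₃·(T₄/T₃) = 7.615 L.

V₄ ≈ 7.62 L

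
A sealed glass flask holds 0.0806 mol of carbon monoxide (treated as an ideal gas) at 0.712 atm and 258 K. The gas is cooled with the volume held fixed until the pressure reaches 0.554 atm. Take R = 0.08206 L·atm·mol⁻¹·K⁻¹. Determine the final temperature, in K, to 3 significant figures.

From PV = nRT: V₁ = nRT₁/P₁ = 2.397 L.
Isochoric, so P/T is constant: V₂ = V₁; T₂ = T₁·(P₂/P₁) = 200.7 K.

T₂ ≈ 201 K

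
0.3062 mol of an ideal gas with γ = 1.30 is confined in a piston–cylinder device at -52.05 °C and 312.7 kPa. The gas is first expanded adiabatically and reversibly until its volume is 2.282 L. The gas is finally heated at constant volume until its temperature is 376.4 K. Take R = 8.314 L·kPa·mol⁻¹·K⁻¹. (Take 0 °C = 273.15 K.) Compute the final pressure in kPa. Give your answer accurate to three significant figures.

P₃ ≈ 420 kPa

Convert: T₁ = 221.1 K.
From PV = nRT: V₁ = nRT₁/P₁ = 1.800 L.
Adiabatic (γ = 1.30), T V^(γ−1) and P V^γ constant: T₂ = T₁·(V₁/V₂)^(γ−1) = 205.9 K; P₂ = P₁·(V₁/V₂)^γ = 229.7 kPa.
Isochoric, so P/T is constant: V₃ = V₂; P₃ = P₂·(T₃/T₂) = 419.9 kPa.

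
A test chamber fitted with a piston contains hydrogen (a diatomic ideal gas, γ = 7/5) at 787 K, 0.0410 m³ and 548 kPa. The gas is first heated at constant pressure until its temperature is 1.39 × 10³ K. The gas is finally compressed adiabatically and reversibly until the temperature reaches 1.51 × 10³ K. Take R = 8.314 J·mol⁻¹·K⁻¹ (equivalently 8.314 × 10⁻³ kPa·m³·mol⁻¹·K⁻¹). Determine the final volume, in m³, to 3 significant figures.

V₃ ≈ 0.0589 m³

P constant ⇒ V ∝ T: P₂ = P₁; V₂ = V₁·(T₂/T₁) = 0.07241 m³.
Reversible adiabatic, γ = 7/5: P₃ = P₂·(T₃/T₂)^(γ/(γ−1)) = 732.2 kPa; V₃ = V₂·(T₂/T₃)^(1/(γ−1)) = 0.05887 m³.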